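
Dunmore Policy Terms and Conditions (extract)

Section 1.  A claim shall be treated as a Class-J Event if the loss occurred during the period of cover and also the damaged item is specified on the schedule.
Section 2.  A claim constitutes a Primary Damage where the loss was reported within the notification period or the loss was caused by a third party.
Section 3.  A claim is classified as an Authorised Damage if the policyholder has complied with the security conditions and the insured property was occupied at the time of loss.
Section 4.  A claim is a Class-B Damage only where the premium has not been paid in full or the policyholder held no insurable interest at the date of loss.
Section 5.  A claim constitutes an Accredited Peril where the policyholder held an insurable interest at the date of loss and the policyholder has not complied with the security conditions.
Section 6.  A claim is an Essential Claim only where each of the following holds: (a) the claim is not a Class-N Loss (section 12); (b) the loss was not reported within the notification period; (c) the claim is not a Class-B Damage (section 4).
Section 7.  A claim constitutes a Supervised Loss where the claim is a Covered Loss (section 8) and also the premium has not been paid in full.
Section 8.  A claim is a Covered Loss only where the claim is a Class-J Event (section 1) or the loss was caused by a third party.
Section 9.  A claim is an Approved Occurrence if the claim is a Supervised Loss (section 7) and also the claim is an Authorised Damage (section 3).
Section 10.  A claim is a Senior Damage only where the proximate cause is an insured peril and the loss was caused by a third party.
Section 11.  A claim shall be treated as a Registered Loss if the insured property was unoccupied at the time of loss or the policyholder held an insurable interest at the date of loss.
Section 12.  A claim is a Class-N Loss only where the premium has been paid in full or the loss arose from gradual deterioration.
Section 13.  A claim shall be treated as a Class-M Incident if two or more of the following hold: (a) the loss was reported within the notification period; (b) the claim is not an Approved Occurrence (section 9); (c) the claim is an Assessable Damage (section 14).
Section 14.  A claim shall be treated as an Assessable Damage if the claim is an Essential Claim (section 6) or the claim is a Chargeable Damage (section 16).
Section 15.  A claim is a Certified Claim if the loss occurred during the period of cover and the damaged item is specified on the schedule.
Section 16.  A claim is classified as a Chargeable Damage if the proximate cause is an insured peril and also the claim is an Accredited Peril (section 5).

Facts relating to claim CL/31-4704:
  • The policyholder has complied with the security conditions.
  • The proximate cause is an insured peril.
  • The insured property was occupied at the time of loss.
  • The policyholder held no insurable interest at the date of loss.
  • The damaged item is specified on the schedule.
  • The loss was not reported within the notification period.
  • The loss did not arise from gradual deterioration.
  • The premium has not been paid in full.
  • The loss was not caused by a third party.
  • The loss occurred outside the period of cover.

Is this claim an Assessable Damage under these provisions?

No

Under section 12: the premium has been paid in full? no; or the loss arose from gradual deterioration? no. So the claim is not a Class-N Loss.
Under section 4: the premium has not been paid in full? yes; or the policyholder held no insurable interest at the date of loss? yes. So the claim is a Class-B Damage.
Under section 6: not a Class-N Loss (section 12)? yes; and the loss was not reported within the notification period? yes; and not a Class-B Damage (section 4)? no. So the claim is not an Essential Claim.
Under section 5: the policyholder held an insurable interest at the date of loss? no; and the policyholder has not complied with the security conditions? no. So the claim is not an Accredited Peril.
Under section 16: the proximate cause is an insured peril? yes; and Accredited Peril (section 5)? no. So the claim is not a Chargeable Damage.
Under section 14: Essential Claim (section 6)? no; or Chargeable Damage (section 16)? no. So the claim is not an Assessable Damage.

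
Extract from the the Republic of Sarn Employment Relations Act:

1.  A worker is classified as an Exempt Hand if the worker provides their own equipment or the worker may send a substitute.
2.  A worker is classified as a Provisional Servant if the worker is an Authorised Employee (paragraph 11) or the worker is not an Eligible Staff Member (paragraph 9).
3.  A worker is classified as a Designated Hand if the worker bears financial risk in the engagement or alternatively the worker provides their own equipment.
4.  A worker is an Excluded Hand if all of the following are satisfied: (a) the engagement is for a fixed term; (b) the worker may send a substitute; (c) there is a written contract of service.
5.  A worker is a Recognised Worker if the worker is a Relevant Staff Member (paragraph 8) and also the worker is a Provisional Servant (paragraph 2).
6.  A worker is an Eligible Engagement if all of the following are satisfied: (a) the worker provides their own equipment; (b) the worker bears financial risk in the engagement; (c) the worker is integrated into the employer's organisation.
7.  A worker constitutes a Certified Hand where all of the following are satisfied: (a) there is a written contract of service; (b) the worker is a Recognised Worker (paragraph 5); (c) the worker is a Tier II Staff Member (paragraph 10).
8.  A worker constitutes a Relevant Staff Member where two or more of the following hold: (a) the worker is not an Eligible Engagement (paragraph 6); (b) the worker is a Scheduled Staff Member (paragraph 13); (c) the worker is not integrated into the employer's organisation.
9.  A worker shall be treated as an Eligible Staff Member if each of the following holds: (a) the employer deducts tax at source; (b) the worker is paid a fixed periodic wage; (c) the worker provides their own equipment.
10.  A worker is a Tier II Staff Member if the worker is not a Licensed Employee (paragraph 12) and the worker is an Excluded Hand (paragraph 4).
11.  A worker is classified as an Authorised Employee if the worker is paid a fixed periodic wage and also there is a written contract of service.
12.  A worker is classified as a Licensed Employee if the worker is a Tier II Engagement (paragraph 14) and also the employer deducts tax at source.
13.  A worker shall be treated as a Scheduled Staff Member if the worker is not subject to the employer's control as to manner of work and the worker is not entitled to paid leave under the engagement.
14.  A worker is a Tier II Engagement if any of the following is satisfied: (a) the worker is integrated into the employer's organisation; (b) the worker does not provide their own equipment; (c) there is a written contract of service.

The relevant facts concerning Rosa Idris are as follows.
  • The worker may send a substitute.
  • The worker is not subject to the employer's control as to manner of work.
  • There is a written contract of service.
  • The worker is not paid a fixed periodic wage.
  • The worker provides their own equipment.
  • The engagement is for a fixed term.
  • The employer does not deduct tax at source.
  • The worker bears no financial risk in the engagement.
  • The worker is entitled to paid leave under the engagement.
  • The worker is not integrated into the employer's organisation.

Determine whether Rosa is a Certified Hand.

paragraph 6 — Eligible Engagement: [the worker provides their own equipment? yes] AND [the worker bears financial risk in the engagement? no] AND [the worker is integrated into the employer's organisation? no] → not satisfied.
paragraph 13 — Scheduled Staff Member: [the worker is not subject to the employer's control as to manner of work? yes] AND [the worker is not entitled to paid leave under the engagement? no] → not satisfied.
paragraph 8 — Relevant Staff Member: not an Eligible Engagement (paragraph 6)? yes; Scheduled Staff Member (paragraph 13)? no; the worker is not integrated into the employer's organisation? yes — 2 of 3 hold (need ≥2) → satisfied.
paragraph 11 — Authorised Employee: [the worker is paid a fixed periodic wage? no] AND [there is a written contract of service? yes] → not satisfied.
paragraph 9 — Eligible Staff Member: [the employer deducts tax at source? no] AND [the worker is paid a fixed periodic wage? no] AND [the worker provides their own equipment? yes] → not satisfied.
paragraph 2 — Provisional Servant: [Authorised Employee (paragraph 11)? no] OR [not an Eligible Staff Member (paragraph 9)? yes] → satisfied.
paragraph 5 — Recognised Worker: [Relevant Staff Member (paragraph 8)? yes] AND [Provisional Servant (paragraph 2)? yes] → satisfied.
paragraph 14 — Tier II Engagement: [the worker is integrated into the employer's organisation? no] OR [the worker does not provide their own equipment? no] OR [there is a written contract of service? yes] → satisfied.
paragraph 12 — Licensed Employee: [Tier II Engagement (paragraph 14)? yes] AND [the employer deducts tax at source? no] → not satisfied.
paragraph 4 — Excluded Hand: [the engagement is for a fixed term? yes] AND [the worker may send a substitute? yes] AND [there is a written contract of service? yes] → satisfied.
paragraph 10 — Tier II Staff Member: [not a Licensed Employee (paragraph 12)? yes] AND [Excluded Hand (paragraph 4)? yes] → satisfied.
paragraph 7 — Certified Hand: [there is a written contract of service? yes] AND [Recognised Worker (paragraph 5)? yes] AND [Tier II Staff Member (paragraph 10)? yes] → satisfied.

Yes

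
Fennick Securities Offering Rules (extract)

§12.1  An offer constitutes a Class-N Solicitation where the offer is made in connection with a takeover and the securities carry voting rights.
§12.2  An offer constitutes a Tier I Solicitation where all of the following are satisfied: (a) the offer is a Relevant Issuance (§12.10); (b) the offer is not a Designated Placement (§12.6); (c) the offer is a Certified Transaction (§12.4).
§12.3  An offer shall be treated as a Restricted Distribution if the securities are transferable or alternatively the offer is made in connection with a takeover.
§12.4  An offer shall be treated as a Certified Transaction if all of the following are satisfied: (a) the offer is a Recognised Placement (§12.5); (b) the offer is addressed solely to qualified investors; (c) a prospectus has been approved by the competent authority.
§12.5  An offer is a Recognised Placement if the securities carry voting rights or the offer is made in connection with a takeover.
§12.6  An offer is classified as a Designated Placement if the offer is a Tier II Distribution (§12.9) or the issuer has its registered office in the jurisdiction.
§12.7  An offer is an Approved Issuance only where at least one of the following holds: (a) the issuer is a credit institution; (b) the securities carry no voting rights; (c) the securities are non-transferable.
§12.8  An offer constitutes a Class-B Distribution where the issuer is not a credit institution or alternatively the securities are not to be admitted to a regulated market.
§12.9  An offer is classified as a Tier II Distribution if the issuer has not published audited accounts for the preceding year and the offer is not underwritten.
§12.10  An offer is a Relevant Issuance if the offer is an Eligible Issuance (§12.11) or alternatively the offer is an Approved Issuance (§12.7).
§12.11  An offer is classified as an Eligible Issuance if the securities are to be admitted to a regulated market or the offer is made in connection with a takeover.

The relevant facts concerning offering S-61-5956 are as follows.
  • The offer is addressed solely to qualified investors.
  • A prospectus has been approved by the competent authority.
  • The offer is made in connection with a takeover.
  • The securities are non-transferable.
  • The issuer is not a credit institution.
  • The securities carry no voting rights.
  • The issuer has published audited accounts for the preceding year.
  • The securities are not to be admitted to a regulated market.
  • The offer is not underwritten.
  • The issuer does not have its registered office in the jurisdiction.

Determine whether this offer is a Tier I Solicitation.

§12.11 — Eligible Issuance: [the securities are to be admitted to a regulated market? no] OR [the offer is made in connection with a takeover? yes] → satisfied.
§12.7 — Approved Issuance: [the issuer is a credit institution? no] OR [the securities carry no voting rights? yes] OR [the securities are non-transferable? yes] → satisfied.
§12.10 — Relevant Issuance: [Eligible Issuance (§12.11)? yes] OR [Approved Issuance (§12.7)? yes] → satisfied.
§12.9 — Tier II Distribution: [the issuer has not published audited accounts for the preceding year? no] AND [the offer is not underwritten? yes] → not satisfied.
§12.6 — Designated Placement: [Tier II Distribution (§12.9)? no] OR [the issuer has its registered office in the jurisdiction? no] → not satisfied.
§12.5 — Recognised Placement: [the securities carry voting rights? no] OR [the offer is made in connection with a takeover? yes] → satisfied.
§12.4 — Certified Transaction: [Recognised Placement (§12.5)? yes] AND [the offer is addressed solely to qualified investors? yes] AND [a prospectus has been approved by the competent authority? yes] → satisfied.
§12.2 — Tier I Solicitation: [Relevant Issuance (§12.10)? yes] AND [not a Designated Placement (§12.6)? yes] AND [Certified Transaction (§12.4)? yes] → satisfied.

Yes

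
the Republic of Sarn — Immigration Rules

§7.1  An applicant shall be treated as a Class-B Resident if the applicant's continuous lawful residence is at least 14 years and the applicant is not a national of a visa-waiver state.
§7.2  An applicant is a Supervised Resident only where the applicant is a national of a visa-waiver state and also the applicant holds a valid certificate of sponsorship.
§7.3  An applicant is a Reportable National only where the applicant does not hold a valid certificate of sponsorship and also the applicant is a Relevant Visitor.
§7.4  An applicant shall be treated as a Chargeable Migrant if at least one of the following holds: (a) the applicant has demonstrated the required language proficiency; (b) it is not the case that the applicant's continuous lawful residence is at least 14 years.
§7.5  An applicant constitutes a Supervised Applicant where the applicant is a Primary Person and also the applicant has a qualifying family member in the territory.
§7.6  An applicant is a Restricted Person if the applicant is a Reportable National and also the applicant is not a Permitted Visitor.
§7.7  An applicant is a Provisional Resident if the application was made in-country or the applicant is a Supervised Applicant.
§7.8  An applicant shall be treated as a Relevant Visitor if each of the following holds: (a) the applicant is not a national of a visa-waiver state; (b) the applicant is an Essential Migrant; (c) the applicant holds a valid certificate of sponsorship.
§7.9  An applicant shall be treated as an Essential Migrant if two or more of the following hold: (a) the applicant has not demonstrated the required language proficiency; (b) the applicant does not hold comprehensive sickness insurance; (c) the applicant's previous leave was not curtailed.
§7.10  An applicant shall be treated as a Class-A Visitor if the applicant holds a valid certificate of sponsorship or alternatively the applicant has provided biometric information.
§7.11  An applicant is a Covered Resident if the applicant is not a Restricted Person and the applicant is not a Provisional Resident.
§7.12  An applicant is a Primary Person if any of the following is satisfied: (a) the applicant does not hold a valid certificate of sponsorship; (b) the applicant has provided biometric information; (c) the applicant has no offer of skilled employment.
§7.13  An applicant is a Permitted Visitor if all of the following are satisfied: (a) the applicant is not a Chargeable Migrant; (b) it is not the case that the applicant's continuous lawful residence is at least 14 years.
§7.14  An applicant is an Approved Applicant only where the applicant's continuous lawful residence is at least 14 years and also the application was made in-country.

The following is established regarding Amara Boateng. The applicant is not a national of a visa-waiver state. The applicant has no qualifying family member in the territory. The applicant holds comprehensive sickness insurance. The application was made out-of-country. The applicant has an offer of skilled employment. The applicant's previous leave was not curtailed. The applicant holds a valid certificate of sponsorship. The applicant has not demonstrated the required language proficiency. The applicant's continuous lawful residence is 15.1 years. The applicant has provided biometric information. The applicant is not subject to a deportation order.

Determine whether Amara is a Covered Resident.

Under §7.9: the applicant has not demonstrated the required language proficiency? yes; the applicant does not hold comprehensive sickness insurance? no; the applicant's previous leave was not curtailed? yes — 2 of 3 hold (need ≥2) → satisfied.
Under §7.8: the applicant is not a national of a visa-waiver state? yes; and Essential Migrant (§7.9)? yes; and the applicant holds a valid certificate of sponsorship? yes. So the applicant is a Relevant Visitor.
Under §7.3: the applicant does not hold a valid certificate of sponsorship? no; and Relevant Visitor (§7.8)? yes. So the applicant is not a Reportable National.
Under §7.4: the applicant has demonstrated the required language proficiency? no; or applicant's continuous lawful residence: 15.1 years ≥ 14 years? yes, so negated condition no. So the applicant is not a Chargeable Migrant.
Under §7.13: not a Chargeable Migrant (§7.4)? yes; and applicant's continuous lawful residence: 15.1 years ≥ 14 years? yes, so negated condition no. So the applicant is not a Permitted Visitor.
Under §7.6: Reportable National (§7.3)? no; and not a Permitted Visitor (§7.13)? yes. So the applicant is not a Restricted Person.
Under §7.12: the applicant does not hold a valid certificate of sponsorship? no; or the applicant has provided biometric information? yes; or the applicant has no offer of skilled employment? no. So the applicant is a Primary Person.
Under §7.5: Primary Person (§7.12)? yes; and the applicant has a qualifying family member in the territory? no. So the applicant is not a Supervised Applicant.
Under §7.7: the application was made in-country? no; or Supervised Applicant (§7.5)? no. So the applicant is not a Provisional Resident.
Under §7.11: not a Restricted Person (§7.6)? yes; and not a Provisional Resident (§7.7)? yes. So the applicant is a Covered Resident.

Yes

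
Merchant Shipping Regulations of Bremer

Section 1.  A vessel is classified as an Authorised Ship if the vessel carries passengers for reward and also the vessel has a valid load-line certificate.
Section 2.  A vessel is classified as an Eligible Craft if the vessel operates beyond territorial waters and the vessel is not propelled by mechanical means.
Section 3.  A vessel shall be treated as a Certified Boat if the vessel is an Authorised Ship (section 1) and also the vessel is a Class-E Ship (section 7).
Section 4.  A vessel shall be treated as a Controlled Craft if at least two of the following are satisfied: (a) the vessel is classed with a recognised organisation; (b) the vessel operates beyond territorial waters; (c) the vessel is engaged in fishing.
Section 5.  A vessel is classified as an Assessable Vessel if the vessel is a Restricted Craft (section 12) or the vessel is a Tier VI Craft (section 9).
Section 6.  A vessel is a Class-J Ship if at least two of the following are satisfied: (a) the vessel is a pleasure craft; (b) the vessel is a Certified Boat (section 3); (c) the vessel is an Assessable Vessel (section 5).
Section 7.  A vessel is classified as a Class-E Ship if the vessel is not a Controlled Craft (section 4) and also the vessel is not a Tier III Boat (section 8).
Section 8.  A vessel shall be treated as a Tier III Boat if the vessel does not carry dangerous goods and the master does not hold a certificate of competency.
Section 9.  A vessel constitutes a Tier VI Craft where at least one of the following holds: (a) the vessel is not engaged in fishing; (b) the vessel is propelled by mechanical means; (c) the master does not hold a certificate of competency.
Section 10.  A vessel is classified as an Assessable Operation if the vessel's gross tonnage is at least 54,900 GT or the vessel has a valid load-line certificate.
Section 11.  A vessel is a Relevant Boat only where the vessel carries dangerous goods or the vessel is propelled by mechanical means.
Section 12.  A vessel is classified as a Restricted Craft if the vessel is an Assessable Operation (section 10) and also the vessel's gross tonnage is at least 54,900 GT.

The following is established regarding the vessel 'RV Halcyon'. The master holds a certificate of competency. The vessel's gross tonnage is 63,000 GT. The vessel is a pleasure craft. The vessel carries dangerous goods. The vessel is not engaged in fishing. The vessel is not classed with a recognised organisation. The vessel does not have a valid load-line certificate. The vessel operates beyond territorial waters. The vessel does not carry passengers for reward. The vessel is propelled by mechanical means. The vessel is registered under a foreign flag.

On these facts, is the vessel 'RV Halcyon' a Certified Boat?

No

section 1 — Authorised Ship: [the vessel carries passengers for reward? no] AND [the vessel has a valid load-line certificate? no] → not satisfied.
section 4 — Controlled Craft: the vessel is classed with a recognised organisation? no; the vessel operates beyond territorial waters? yes; the vessel is engaged in fishing? no — 1 of 3 hold (need ≥2) → not satisfied.
section 8 — Tier III Boat: [the vessel does not carry dangerous goods? no] AND [the master does not hold a certificate of competency? no] → not satisfied.
section 7 — Class-E Ship: [not a Controlled Craft (section 4)? yes] AND [not a Tier III Boat (section 8)? yes] → satisfied.
section 3 — Certified Boat: [Authorised Ship (section 1)? no] AND [Class-E Ship (section 7)? yes] → not satisfied.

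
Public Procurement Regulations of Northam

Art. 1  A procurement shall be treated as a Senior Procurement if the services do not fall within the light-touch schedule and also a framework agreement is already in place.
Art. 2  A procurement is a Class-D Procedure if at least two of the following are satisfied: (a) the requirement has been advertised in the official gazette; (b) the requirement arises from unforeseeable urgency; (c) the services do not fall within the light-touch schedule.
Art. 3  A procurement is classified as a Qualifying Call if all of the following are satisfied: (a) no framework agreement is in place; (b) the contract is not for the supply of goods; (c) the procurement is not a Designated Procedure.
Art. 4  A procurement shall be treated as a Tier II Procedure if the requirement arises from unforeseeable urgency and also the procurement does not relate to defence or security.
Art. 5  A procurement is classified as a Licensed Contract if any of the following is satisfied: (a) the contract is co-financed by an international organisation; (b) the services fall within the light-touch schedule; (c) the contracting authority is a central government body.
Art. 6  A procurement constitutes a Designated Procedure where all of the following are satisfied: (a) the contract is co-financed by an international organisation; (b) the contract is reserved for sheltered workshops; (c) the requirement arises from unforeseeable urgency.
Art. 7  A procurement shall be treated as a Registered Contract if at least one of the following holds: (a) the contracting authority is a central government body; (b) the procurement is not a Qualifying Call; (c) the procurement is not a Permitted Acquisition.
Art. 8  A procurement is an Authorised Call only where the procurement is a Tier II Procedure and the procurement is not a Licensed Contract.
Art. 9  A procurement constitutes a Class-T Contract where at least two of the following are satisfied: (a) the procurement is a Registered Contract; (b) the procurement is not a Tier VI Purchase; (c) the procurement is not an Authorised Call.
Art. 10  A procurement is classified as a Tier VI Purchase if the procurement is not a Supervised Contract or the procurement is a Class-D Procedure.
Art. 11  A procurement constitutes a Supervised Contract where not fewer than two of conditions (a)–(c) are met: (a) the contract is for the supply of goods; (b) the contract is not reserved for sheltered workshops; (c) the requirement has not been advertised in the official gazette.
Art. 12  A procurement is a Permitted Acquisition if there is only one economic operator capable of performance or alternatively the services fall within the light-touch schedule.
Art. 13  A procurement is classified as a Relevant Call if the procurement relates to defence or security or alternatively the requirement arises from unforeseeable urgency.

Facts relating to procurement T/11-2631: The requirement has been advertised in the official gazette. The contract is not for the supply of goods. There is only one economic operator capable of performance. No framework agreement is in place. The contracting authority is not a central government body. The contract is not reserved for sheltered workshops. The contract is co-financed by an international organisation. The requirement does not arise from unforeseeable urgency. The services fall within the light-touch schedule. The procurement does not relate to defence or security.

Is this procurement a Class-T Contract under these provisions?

article 6 — Designated Procedure: [the contract is co-financed by an international organisation? yes] AND [the contract is reserved for sheltered workshops? no] AND [the requirement arises from unforeseeable urgency? no] → not satisfied.
article 3 — Qualifying Call: [no framework agreement is in place? yes] AND [the contract is not for the supply of goods? yes] AND [not a Designated Procedure (article 6)? yes] → satisfied.
article 12 — Permitted Acquisition: [there is only one economic operator capable of performance? yes] OR [the services fall within the light-touch schedule? yes] → satisfied.
article 7 — Registered Contract: [the contracting authority is a central government body? no] OR [not a Qualifying Call (article 3)? no] OR [not a Permitted Acquisition (article 12)? no] → not satisfied.
article 11 — Supervised Contract: the contract is for the supply of goods? no; the contract is not reserved for sheltered workshops? yes; the requirement has not been advertised in the official gazette? no — 1 of 3 hold (need ≥2) → not satisfied.
article 2 — Class-D Procedure: the requirement has been advertised in the official gazette? yes; the requirement arises from unforeseeable urgency? no; the services do not fall within the light-touch schedule? no — 1 of 3 hold (need ≥2) → not satisfied.
article 10 — Tier VI Purchase: [not a Supervised Contract (article 11)? yes] OR [Class-D Procedure (article 2)? no] → satisfied.
article 4 — Tier II Procedure: [the requirement arises from unforeseeable urgency? no] AND [the procurement does not relate to defence or security? yes] → not satisfied.
article 5 — Licensed Contract: [the contract is co-financed by an international organisation? yes] OR [the services fall within the light-touch schedule? yes] OR [the contracting authority is a central government body? no] → satisfied.
article 8 — Authorised Call: [Tier II Procedure (article 4)? no] AND [not a Licensed Contract (article 5)? no] → not satisfied.
article 9 — Class-T Contract: Registered Contract (article 7)? no; not a Tier VI Purchase (article 10)? no; not an Authorised Call (article 8)? yes — 1 of 3 hold (need ≥2) → not satisfied.

No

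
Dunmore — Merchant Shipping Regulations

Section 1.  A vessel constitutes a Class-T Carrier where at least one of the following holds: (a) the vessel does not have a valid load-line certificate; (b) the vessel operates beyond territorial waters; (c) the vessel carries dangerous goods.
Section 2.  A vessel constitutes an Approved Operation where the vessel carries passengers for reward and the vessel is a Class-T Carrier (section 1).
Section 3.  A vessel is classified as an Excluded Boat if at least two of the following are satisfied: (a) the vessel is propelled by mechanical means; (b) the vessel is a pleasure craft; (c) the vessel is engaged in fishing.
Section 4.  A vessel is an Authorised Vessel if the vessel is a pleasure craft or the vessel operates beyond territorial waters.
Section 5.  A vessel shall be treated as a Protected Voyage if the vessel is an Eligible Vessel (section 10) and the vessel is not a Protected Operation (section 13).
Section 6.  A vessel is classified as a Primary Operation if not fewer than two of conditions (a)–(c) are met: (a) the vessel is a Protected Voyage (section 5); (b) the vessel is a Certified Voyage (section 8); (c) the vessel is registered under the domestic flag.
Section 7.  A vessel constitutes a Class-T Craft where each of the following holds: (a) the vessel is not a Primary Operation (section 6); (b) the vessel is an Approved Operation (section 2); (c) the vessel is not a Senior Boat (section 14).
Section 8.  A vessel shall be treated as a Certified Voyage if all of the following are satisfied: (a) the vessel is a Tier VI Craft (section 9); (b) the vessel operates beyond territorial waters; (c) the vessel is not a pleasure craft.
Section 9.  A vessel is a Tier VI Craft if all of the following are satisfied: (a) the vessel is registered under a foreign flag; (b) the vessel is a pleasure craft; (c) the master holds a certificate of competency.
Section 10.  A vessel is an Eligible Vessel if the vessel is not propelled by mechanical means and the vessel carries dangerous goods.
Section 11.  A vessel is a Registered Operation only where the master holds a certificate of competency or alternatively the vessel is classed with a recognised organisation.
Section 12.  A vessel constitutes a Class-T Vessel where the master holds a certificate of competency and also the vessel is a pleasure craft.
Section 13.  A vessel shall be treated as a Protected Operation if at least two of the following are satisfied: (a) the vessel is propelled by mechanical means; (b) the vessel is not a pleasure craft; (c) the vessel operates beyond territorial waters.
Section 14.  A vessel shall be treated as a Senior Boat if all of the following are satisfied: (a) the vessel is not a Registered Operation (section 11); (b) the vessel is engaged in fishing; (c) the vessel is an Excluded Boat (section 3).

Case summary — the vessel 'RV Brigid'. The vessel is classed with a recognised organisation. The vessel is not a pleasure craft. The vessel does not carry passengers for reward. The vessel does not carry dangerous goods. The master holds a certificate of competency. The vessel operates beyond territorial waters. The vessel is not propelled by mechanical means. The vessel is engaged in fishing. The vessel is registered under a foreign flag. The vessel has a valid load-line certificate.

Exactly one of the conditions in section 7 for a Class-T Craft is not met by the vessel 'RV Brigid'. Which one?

Approved Operation

section 10 — Eligible Vessel: [the vessel is not propelled by mechanical means? yes] AND [the vessel carries dangerous goods? no] → not satisfied.
section 13 — Protected Operation: the vessel is propelled by mechanical means? no; the vessel is not a pleasure craft? yes; the vessel operates beyond territorial waters? yes — 2 of 3 hold (need ≥2) → satisfied.
section 5 — Protected Voyage: [Eligible Vessel (section 10)? no] AND [not a Protected Operation (section 13)? no] → not satisfied.
section 9 — Tier VI Craft: [the vessel is registered under a foreign flag? yes] AND [the vessel is a pleasure craft? no] AND [the master holds a certificate of competency? yes] → not satisfied.
section 8 — Certified Voyage: [Tier VI Craft (section 9)? no] AND [the vessel operates beyond territorial waters? yes] AND [the vessel is not a pleasure craft? yes] → not satisfied.
section 6 — Primary Operation: Protected Voyage (section 5)? no; Certified Voyage (section 8)? no; the vessel is registered under the domestic flag? no — 0 of 3 hold (need ≥2) → not satisfied.
section 1 — Class-T Carrier: [the vessel does not have a valid load-line certificate? no] OR [the vessel operates beyond territorial waters? yes] OR [the vessel carries dangerous goods? no] → satisfied.
section 2 — Approved Operation: [the vessel carries passengers for reward? no] AND [Class-T Carrier (section 1)? yes] → not satisfied.
section 11 — Registered Operation: [the master holds a certificate of competency? yes] OR [the vessel is classed with a recognised organisation? yes] → satisfied.
section 3 — Excluded Boat: the vessel is propelled by mechanical means? no; the vessel is a pleasure craft? no; the vessel is engaged in fishing? yes — 1 of 3 hold (need ≥2) → not satisfied.
section 14 — Senior Boat: [not a Registered Operation (section 11)? no] AND [the vessel is engaged in fishing? yes] AND [Excluded Boat (section 3)? no] → not satisfied.
section 7 — Class-T Craft: [not a Primary Operation (section 6)? yes] AND [Approved Operation (section 2)? no] AND [not a Senior Boat (section 14)? yes] → not satisfied.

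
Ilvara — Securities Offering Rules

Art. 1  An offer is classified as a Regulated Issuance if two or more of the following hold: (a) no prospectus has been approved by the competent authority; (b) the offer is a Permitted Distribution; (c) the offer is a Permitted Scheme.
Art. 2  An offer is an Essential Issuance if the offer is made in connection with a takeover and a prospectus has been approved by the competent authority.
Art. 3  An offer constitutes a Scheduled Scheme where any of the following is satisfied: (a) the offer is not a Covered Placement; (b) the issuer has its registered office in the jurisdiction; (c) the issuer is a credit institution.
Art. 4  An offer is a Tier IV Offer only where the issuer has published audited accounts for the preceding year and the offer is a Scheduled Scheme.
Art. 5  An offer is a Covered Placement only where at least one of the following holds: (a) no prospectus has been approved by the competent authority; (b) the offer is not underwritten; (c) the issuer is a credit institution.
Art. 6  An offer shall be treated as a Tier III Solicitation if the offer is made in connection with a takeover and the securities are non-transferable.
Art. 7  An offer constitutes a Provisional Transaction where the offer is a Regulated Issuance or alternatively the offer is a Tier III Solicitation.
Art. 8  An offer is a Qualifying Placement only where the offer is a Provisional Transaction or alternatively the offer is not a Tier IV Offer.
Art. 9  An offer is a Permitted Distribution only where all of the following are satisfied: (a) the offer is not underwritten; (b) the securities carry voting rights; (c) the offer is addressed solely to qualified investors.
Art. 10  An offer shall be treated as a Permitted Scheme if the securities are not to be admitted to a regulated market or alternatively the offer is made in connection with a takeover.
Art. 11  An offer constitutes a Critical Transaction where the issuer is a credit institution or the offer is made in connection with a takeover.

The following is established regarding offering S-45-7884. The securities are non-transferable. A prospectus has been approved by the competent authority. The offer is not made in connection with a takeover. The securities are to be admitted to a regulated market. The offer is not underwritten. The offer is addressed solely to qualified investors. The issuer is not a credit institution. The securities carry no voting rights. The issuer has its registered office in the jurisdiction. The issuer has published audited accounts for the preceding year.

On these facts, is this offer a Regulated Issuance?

Under article 9: the offer is not underwritten? yes; and the securities carry voting rights? no; and the offer is addressed solely to qualified investors? yes. So the offer is not a Permitted Distribution.
Under article 10: the securities are not to be admitted to a regulated market? no; or the offer is made in connection with a takeover? no. So the offer is not a Permitted Scheme.
Under article 1: no prospectus has been approved by the competent authority? no; Permitted Distribution (article 9)? no; Permitted Scheme (article 10)? no — 0 of 3 hold (need ≥2) → not satisfied.

No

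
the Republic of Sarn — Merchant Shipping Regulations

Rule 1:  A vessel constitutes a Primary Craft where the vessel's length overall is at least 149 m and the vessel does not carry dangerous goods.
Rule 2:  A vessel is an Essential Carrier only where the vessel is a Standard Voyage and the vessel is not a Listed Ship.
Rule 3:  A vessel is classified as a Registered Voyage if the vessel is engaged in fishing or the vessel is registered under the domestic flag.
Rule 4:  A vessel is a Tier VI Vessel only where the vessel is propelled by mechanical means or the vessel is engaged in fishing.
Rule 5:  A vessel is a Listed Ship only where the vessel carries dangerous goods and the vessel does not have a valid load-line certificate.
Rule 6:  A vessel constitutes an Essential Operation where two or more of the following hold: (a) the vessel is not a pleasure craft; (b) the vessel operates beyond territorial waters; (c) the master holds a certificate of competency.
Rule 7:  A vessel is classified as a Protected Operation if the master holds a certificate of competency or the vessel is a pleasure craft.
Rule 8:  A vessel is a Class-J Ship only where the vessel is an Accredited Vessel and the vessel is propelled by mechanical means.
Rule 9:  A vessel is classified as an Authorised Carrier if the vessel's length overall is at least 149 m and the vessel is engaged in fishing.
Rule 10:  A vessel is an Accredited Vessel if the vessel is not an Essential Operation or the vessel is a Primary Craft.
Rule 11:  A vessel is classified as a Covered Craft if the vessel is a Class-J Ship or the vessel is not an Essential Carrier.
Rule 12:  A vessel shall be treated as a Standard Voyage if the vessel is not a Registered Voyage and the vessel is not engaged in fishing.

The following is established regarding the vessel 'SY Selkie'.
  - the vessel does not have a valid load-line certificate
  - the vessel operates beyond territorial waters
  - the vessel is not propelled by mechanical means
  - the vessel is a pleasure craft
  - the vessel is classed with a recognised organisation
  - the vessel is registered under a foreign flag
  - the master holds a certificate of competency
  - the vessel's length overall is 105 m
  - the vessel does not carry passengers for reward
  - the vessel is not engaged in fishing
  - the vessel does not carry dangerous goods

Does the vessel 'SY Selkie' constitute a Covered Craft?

Under rule 6: the vessel is not a pleasure craft? no; the vessel operates beyond territorial waters? yes; the master holds a certificate of competency? yes — 2 of 3 hold (need ≥2) → satisfied.
Under rule 1: vessel's length overall: 105 m ≥ 149 m? no; and the vessel does not carry dangerous goods? yes. So the vessel is not a Primary Craft.
Under rule 10: not an Essential Operation (rule 6)? no; or Primary Craft (rule 1)? no. So the vessel is not an Accredited Vessel.
Under rule 8: Accredited Vessel (rule 10)? no; and the vessel is propelled by mechanical means? no. So the vessel is not a Class-J Ship.
Under rule 3: the vessel is engaged in fishing? no; or the vessel is registered under the domestic flag? no. So the vessel is not a Registered Voyage.
Under rule 12: not a Registered Voyage (rule 3)? yes; and the vessel is not engaged in fishing? yes. So the vessel is a Standard Voyage.
Under rule 5: the vessel carries dangerous goods? no; and the vessel does not have a valid load-line certificate? yes. So the vessel is not a Listed Ship.
Under rule 2: Standard Voyage (rule 12)? yes; and not a Listed Ship (rule 5)? yes. So the vessel is an Essential Carrier.
Under rule 11: Class-J Ship (rule 8)? no; or not an Essential Carrier (rule 2)? no. So the vessel is not a Covered Craft.

No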